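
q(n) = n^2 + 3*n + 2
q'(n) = 2*n + 3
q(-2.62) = 1.00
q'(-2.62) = -2.24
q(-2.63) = 1.03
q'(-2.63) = -2.26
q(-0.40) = 0.96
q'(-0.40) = 2.20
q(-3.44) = 3.51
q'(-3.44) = -3.88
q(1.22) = 7.15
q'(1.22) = 5.44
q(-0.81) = 0.23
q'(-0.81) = 1.38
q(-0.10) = 1.71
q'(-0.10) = 2.80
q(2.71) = 17.47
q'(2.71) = 8.42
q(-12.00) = 110.00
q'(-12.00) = -21.00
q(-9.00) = 56.00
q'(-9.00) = -15.00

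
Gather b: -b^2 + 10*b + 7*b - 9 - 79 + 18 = -b^2 + 17*b - 70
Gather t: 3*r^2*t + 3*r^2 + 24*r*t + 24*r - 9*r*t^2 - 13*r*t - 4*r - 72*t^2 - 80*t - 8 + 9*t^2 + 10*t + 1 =3*r^2 + 20*r + t^2*(-9*r - 63) + t*(3*r^2 + 11*r - 70) - 7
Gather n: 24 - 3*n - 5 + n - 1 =18 - 2*n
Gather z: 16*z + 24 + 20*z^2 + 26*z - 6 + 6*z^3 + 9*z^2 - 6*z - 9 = 6*z^3 + 29*z^2 + 36*z + 9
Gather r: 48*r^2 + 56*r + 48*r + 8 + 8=48*r^2 + 104*r + 16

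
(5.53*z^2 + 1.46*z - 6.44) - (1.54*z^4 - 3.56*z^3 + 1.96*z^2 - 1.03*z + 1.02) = -1.54*z^4 + 3.56*z^3 + 3.57*z^2 + 2.49*z - 7.46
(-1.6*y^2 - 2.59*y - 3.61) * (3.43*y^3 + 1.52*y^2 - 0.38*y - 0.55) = -5.488*y^5 - 11.3157*y^4 - 15.7111*y^3 - 3.623*y^2 + 2.7963*y + 1.9855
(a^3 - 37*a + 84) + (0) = a^3 - 37*a + 84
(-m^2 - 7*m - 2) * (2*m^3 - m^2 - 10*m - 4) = -2*m^5 - 13*m^4 + 13*m^3 + 76*m^2 + 48*m + 8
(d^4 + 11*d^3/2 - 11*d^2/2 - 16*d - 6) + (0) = d^4 + 11*d^3/2 - 11*d^2/2 - 16*d - 6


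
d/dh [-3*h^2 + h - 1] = 1 - 6*h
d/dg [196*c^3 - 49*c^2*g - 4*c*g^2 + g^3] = -49*c^2 - 8*c*g + 3*g^2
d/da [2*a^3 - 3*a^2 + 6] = 6*a*(a - 1)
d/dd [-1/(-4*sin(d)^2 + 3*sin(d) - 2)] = (3 - 8*sin(d))*cos(d)/(4*sin(d)^2 - 3*sin(d) + 2)^2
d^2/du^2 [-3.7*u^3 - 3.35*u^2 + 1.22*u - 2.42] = -22.2*u - 6.7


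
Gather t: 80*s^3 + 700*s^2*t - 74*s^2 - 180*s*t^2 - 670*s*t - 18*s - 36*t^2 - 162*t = 80*s^3 - 74*s^2 - 18*s + t^2*(-180*s - 36) + t*(700*s^2 - 670*s - 162)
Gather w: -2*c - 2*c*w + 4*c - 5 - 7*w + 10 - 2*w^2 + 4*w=2*c - 2*w^2 + w*(-2*c - 3) + 5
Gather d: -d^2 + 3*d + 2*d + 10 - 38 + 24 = -d^2 + 5*d - 4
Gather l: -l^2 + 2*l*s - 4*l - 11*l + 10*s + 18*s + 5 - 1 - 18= -l^2 + l*(2*s - 15) + 28*s - 14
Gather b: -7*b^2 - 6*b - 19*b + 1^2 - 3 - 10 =-7*b^2 - 25*b - 12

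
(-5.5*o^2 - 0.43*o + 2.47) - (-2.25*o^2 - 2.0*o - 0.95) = -3.25*o^2 + 1.57*o + 3.42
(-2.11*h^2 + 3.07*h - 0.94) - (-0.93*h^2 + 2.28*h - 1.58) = -1.18*h^2 + 0.79*h + 0.64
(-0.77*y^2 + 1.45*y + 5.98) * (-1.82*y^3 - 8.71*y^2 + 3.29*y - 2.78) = 1.4014*y^5 + 4.0677*y^4 - 26.0464*y^3 - 45.1747*y^2 + 15.6432*y - 16.6244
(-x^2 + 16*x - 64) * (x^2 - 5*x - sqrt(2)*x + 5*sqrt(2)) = -x^4 + sqrt(2)*x^3 + 21*x^3 - 144*x^2 - 21*sqrt(2)*x^2 + 144*sqrt(2)*x + 320*x - 320*sqrt(2)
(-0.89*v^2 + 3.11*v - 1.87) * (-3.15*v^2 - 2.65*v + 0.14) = 2.8035*v^4 - 7.438*v^3 - 2.4756*v^2 + 5.3909*v - 0.2618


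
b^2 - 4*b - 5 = (b - 5)*(b + 1)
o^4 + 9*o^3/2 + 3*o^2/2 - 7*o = o*(o - 1)*(o + 2)*(o + 7/2)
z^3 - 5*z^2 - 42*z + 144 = (z - 8)*(z - 3)*(z + 6)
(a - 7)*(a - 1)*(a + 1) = a^3 - 7*a^2 - a + 7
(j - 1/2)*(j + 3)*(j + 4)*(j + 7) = j^4 + 27*j^3/2 + 54*j^2 + 107*j/2 - 42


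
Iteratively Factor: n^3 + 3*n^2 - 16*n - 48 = (n - 4)*(n^2 + 7*n + 12) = (n - 4)*(n + 4)*(n + 3)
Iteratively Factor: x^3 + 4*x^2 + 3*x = (x)*(x^2 + 4*x + 3) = x*(x + 1)*(x + 3)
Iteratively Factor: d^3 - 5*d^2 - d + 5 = (d - 5)*(d^2 - 1) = (d - 5)*(d + 1)*(d - 1)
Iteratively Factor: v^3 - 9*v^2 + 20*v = (v - 5)*(v^2 - 4*v) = v*(v - 5)*(v - 4)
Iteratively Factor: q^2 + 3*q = (q)*(q + 3)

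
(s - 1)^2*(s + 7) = s^3 + 5*s^2 - 13*s + 7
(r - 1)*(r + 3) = r^2 + 2*r - 3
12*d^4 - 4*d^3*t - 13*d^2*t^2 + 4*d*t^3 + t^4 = (-2*d + t)*(-d + t)*(d + t)*(6*d + t)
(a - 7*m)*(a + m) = a^2 - 6*a*m - 7*m^2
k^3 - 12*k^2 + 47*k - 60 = (k - 5)*(k - 4)*(k - 3)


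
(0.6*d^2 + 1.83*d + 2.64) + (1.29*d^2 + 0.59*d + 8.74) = 1.89*d^2 + 2.42*d + 11.38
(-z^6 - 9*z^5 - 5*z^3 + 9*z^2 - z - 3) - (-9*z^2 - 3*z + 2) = -z^6 - 9*z^5 - 5*z^3 + 18*z^2 + 2*z - 5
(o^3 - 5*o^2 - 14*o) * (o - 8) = o^4 - 13*o^3 + 26*o^2 + 112*o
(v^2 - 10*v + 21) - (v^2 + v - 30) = 51 - 11*v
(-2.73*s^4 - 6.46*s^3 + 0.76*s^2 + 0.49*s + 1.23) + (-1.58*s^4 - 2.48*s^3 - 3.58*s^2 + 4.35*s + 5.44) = -4.31*s^4 - 8.94*s^3 - 2.82*s^2 + 4.84*s + 6.67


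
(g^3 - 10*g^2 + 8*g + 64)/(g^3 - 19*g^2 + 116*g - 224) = (g + 2)/(g - 7)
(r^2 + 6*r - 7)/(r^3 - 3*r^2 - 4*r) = (-r^2 - 6*r + 7)/(r*(-r^2 + 3*r + 4))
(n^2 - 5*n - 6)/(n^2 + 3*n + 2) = (n - 6)/(n + 2)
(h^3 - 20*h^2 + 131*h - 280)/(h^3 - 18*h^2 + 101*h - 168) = (h - 5)/(h - 3)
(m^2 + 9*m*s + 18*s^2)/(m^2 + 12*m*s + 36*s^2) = (m + 3*s)/(m + 6*s)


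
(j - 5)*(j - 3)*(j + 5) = j^3 - 3*j^2 - 25*j + 75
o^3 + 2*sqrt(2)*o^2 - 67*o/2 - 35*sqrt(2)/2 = (o - 7*sqrt(2)/2)*(o + sqrt(2)/2)*(o + 5*sqrt(2))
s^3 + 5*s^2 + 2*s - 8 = (s - 1)*(s + 2)*(s + 4)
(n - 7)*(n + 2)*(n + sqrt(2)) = n^3 - 5*n^2 + sqrt(2)*n^2 - 14*n - 5*sqrt(2)*n - 14*sqrt(2)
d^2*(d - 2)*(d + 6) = d^4 + 4*d^3 - 12*d^2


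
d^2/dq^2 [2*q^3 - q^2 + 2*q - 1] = 12*q - 2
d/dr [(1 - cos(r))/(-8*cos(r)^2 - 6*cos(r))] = (-3*sin(r)^3/cos(r)^2 + sin(r) - 8*tan(r))/(2*(4*cos(r) + 3)^2)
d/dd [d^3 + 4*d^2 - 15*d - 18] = 3*d^2 + 8*d - 15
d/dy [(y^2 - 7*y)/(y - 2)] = (y^2 - 4*y + 14)/(y^2 - 4*y + 4)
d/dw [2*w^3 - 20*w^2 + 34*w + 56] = 6*w^2 - 40*w + 34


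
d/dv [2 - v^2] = -2*v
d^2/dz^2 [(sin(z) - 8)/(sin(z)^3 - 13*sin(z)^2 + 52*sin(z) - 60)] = (-4*sin(z)^7 + 111*sin(z)^6 - 1099*sin(z)^5 + 4610*sin(z)^4 - 5326*sin(z)^3 - 16336*sin(z)^2 + 46248*sin(z) - 24544)/(sin(z)^3 - 13*sin(z)^2 + 52*sin(z) - 60)^3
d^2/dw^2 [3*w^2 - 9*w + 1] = 6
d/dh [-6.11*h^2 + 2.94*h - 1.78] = 2.94 - 12.22*h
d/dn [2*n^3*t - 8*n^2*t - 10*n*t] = 2*t*(3*n^2 - 8*n - 5)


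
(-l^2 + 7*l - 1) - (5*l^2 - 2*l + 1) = -6*l^2 + 9*l - 2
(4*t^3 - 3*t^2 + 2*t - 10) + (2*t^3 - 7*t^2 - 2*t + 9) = 6*t^3 - 10*t^2 - 1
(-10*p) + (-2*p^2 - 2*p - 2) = -2*p^2 - 12*p - 2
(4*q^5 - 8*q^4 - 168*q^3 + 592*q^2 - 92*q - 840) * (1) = 4*q^5 - 8*q^4 - 168*q^3 + 592*q^2 - 92*q - 840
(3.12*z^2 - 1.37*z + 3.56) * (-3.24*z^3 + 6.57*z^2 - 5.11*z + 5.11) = -10.1088*z^5 + 24.9372*z^4 - 36.4785*z^3 + 46.3331*z^2 - 25.1923*z + 18.1916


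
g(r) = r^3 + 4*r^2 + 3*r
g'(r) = 3*r^2 + 8*r + 3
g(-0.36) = -0.61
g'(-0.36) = 0.51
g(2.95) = 69.33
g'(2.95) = 52.71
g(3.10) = 77.53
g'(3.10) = 56.63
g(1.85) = 25.57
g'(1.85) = 28.07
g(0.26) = 1.07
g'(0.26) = 5.28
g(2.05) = 31.58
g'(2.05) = 32.01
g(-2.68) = 1.44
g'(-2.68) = 3.11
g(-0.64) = -0.54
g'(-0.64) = -0.89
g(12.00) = 2340.00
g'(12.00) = 531.00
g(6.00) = 378.00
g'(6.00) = 159.00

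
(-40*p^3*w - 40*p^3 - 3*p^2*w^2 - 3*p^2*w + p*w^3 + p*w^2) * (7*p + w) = -280*p^4*w - 280*p^4 - 61*p^3*w^2 - 61*p^3*w + 4*p^2*w^3 + 4*p^2*w^2 + p*w^4 + p*w^3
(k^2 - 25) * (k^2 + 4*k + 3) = k^4 + 4*k^3 - 22*k^2 - 100*k - 75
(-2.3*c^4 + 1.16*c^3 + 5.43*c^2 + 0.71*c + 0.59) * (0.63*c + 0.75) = -1.449*c^5 - 0.9942*c^4 + 4.2909*c^3 + 4.5198*c^2 + 0.9042*c + 0.4425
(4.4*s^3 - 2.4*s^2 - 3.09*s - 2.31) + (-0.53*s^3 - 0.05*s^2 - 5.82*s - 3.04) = 3.87*s^3 - 2.45*s^2 - 8.91*s - 5.35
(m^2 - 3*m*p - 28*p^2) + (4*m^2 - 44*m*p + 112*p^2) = 5*m^2 - 47*m*p + 84*p^2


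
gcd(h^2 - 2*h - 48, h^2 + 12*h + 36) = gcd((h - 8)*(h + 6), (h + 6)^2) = h + 6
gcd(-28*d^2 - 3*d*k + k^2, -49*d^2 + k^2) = 7*d - k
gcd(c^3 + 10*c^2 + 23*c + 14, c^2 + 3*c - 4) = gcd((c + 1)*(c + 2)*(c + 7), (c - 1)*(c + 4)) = 1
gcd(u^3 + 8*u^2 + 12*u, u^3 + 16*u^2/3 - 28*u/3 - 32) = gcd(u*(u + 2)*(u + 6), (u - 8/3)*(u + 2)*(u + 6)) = u^2 + 8*u + 12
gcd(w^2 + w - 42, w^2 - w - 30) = w - 6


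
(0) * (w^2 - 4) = 0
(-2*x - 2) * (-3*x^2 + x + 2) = 6*x^3 + 4*x^2 - 6*x - 4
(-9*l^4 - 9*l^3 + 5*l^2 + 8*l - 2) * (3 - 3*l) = 27*l^5 - 42*l^3 - 9*l^2 + 30*l - 6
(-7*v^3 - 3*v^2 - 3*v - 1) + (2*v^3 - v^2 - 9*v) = -5*v^3 - 4*v^2 - 12*v - 1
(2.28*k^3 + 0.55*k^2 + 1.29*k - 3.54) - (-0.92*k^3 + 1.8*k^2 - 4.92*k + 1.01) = 3.2*k^3 - 1.25*k^2 + 6.21*k - 4.55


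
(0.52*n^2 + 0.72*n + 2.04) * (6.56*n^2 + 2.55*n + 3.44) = 3.4112*n^4 + 6.0492*n^3 + 17.0072*n^2 + 7.6788*n + 7.0176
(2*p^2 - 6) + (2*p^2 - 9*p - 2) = 4*p^2 - 9*p - 8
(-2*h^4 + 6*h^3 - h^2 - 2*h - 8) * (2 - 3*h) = 6*h^5 - 22*h^4 + 15*h^3 + 4*h^2 + 20*h - 16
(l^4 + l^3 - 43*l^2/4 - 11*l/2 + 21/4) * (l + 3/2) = l^5 + 5*l^4/2 - 37*l^3/4 - 173*l^2/8 - 3*l + 63/8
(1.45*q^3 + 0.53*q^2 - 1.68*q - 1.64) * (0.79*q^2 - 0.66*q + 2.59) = 1.1455*q^5 - 0.5383*q^4 + 2.0785*q^3 + 1.1859*q^2 - 3.2688*q - 4.2476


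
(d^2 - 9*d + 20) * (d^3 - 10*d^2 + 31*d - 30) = d^5 - 19*d^4 + 141*d^3 - 509*d^2 + 890*d - 600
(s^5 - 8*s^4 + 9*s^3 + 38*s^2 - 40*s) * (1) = s^5 - 8*s^4 + 9*s^3 + 38*s^2 - 40*s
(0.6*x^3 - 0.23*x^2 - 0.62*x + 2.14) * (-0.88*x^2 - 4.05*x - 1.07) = -0.528*x^5 - 2.2276*x^4 + 0.8351*x^3 + 0.8739*x^2 - 8.0036*x - 2.2898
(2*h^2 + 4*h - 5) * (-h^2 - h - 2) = -2*h^4 - 6*h^3 - 3*h^2 - 3*h + 10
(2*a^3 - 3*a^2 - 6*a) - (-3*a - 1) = 2*a^3 - 3*a^2 - 3*a + 1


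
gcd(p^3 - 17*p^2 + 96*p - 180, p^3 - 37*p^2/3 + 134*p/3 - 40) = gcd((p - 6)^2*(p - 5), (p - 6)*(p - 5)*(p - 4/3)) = p^2 - 11*p + 30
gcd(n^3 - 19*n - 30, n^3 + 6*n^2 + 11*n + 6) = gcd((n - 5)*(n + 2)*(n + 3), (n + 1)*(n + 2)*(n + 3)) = n^2 + 5*n + 6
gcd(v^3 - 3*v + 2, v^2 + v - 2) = v^2 + v - 2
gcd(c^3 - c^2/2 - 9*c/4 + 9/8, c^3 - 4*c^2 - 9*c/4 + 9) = c^2 - 9/4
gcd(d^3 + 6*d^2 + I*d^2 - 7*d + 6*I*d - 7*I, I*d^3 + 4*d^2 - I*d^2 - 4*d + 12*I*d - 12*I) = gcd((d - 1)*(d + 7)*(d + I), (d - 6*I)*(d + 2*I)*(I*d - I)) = d - 1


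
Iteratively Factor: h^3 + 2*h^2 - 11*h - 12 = (h + 4)*(h^2 - 2*h - 3) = (h + 1)*(h + 4)*(h - 3)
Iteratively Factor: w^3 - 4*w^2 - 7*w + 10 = (w - 1)*(w^2 - 3*w - 10) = (w - 5)*(w - 1)*(w + 2)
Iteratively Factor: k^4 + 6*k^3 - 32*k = (k - 2)*(k^3 + 8*k^2 + 16*k) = (k - 2)*(k + 4)*(k^2 + 4*k) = k*(k - 2)*(k + 4)*(k + 4)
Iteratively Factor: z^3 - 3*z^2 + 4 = (z - 2)*(z^2 - z - 2) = (z - 2)*(z + 1)*(z - 2)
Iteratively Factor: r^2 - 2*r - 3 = (r + 1)*(r - 3)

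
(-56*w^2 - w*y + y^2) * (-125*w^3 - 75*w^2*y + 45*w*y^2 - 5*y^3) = 7000*w^5 + 4325*w^4*y - 2570*w^3*y^2 + 160*w^2*y^3 + 50*w*y^4 - 5*y^5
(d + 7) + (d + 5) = 2*d + 12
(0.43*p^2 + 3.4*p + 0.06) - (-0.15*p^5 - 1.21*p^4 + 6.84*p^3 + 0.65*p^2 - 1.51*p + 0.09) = 0.15*p^5 + 1.21*p^4 - 6.84*p^3 - 0.22*p^2 + 4.91*p - 0.03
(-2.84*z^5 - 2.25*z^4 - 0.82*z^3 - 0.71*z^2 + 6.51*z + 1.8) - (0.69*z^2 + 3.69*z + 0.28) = -2.84*z^5 - 2.25*z^4 - 0.82*z^3 - 1.4*z^2 + 2.82*z + 1.52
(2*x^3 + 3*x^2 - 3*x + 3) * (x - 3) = 2*x^4 - 3*x^3 - 12*x^2 + 12*x - 9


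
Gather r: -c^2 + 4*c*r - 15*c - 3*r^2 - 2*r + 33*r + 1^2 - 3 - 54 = -c^2 - 15*c - 3*r^2 + r*(4*c + 31) - 56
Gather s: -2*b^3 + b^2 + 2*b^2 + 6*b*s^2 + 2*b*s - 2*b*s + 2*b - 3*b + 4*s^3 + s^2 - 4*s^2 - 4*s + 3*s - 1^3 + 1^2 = -2*b^3 + 3*b^2 - b + 4*s^3 + s^2*(6*b - 3) - s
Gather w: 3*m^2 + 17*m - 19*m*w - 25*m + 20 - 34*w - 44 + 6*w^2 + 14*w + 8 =3*m^2 - 8*m + 6*w^2 + w*(-19*m - 20) - 16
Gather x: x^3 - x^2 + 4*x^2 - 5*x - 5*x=x^3 + 3*x^2 - 10*x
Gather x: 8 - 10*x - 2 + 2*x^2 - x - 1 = 2*x^2 - 11*x + 5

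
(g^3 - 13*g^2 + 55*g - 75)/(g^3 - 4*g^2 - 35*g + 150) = (g - 3)/(g + 6)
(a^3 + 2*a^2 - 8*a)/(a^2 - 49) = a*(a^2 + 2*a - 8)/(a^2 - 49)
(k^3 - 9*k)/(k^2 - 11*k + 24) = k*(k + 3)/(k - 8)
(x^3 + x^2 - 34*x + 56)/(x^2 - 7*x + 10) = (x^2 + 3*x - 28)/(x - 5)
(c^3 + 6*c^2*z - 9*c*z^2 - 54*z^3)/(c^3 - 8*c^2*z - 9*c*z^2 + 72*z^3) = (-c - 6*z)/(-c + 8*z)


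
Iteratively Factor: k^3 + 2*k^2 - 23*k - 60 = (k + 3)*(k^2 - k - 20) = (k + 3)*(k + 4)*(k - 5)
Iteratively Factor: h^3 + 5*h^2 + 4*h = (h + 4)*(h^2 + h) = h*(h + 4)*(h + 1)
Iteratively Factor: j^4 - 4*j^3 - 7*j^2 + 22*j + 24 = (j + 2)*(j^3 - 6*j^2 + 5*j + 12) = (j - 4)*(j + 2)*(j^2 - 2*j - 3) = (j - 4)*(j - 3)*(j + 2)*(j + 1)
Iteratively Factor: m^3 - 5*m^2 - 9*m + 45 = (m - 5)*(m^2 - 9) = (m - 5)*(m - 3)*(m + 3)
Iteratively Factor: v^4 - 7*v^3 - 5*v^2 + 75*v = (v - 5)*(v^3 - 2*v^2 - 15*v) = (v - 5)^2*(v^2 + 3*v) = (v - 5)^2*(v + 3)*(v)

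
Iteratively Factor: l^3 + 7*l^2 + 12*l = (l + 3)*(l^2 + 4*l) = (l + 3)*(l + 4)*(l)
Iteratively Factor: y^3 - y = (y - 1)*(y^2 + y) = y*(y - 1)*(y + 1)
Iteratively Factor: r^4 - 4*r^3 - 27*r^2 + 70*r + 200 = (r - 5)*(r^3 + r^2 - 22*r - 40) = (r - 5)*(r + 2)*(r^2 - r - 20) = (r - 5)^2*(r + 2)*(r + 4)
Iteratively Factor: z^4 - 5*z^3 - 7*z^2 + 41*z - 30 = (z - 1)*(z^3 - 4*z^2 - 11*z + 30) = (z - 5)*(z - 1)*(z^2 + z - 6) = (z - 5)*(z - 2)*(z - 1)*(z + 3)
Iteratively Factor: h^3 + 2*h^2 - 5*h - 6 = (h + 3)*(h^2 - h - 2) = (h + 1)*(h + 3)*(h - 2)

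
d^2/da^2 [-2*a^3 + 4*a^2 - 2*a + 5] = 8 - 12*a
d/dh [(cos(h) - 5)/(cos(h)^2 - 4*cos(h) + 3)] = (cos(h)^2 - 10*cos(h) + 17)*sin(h)/(cos(h)^2 - 4*cos(h) + 3)^2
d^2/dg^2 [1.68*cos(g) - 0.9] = -1.68*cos(g)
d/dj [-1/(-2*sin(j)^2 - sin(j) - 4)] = -(4*sin(j) + 1)*cos(j)/(sin(j) - cos(2*j) + 5)^2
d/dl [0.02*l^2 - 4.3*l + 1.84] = 0.04*l - 4.3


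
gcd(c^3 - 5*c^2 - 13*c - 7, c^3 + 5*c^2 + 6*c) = 1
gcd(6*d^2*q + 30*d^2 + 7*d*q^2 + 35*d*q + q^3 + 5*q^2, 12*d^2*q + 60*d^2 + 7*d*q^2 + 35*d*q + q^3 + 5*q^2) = q + 5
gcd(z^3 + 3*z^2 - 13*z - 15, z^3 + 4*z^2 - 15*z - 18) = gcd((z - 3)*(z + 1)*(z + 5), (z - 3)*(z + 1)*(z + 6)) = z^2 - 2*z - 3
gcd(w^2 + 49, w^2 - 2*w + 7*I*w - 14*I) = w + 7*I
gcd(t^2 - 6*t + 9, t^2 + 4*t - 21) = t - 3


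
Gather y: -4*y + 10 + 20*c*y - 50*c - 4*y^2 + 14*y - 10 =-50*c - 4*y^2 + y*(20*c + 10)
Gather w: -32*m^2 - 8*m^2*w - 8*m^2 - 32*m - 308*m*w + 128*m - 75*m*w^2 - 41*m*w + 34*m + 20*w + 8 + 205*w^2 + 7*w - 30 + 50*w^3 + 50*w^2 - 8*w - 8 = -40*m^2 + 130*m + 50*w^3 + w^2*(255 - 75*m) + w*(-8*m^2 - 349*m + 19) - 30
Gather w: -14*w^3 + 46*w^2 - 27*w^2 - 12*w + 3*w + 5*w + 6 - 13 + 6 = -14*w^3 + 19*w^2 - 4*w - 1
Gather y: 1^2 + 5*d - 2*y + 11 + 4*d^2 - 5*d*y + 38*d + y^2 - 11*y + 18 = 4*d^2 + 43*d + y^2 + y*(-5*d - 13) + 30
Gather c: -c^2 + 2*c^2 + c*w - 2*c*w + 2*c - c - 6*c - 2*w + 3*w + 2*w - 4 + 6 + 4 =c^2 + c*(-w - 5) + 3*w + 6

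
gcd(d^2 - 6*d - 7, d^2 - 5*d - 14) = d - 7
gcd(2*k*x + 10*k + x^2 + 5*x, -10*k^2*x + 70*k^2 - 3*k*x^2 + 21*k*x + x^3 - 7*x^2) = 2*k + x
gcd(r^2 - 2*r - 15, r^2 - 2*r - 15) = r^2 - 2*r - 15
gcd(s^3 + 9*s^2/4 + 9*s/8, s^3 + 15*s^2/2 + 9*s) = s^2 + 3*s/2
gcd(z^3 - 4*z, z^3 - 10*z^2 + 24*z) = z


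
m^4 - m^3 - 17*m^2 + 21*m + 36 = (m - 3)^2*(m + 1)*(m + 4)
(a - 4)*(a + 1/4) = a^2 - 15*a/4 - 1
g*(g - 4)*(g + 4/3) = g^3 - 8*g^2/3 - 16*g/3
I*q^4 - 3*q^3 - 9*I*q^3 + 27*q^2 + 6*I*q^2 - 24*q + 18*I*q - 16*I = (q - 8)*(q + I)*(q + 2*I)*(I*q - I)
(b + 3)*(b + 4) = b^2 + 7*b + 12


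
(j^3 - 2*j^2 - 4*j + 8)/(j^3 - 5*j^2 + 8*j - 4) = (j + 2)/(j - 1)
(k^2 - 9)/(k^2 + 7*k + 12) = (k - 3)/(k + 4)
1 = 1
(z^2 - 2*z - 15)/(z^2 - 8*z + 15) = (z + 3)/(z - 3)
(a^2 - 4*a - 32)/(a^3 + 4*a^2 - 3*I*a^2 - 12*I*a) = (a - 8)/(a*(a - 3*I))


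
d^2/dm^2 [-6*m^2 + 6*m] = -12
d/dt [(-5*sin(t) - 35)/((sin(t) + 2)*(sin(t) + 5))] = 5*(sin(t)^2 + 14*sin(t) + 39)*cos(t)/((sin(t) + 2)^2*(sin(t) + 5)^2)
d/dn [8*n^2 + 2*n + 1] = 16*n + 2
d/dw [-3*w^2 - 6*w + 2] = -6*w - 6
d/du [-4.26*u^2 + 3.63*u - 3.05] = 3.63 - 8.52*u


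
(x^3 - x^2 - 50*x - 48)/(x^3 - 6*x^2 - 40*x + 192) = (x + 1)/(x - 4)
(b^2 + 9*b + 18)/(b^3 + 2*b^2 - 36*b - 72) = (b + 3)/(b^2 - 4*b - 12)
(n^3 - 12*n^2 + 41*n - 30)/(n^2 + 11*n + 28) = (n^3 - 12*n^2 + 41*n - 30)/(n^2 + 11*n + 28)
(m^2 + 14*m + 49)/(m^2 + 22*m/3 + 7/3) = 3*(m + 7)/(3*m + 1)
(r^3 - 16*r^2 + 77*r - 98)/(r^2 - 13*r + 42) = (r^2 - 9*r + 14)/(r - 6)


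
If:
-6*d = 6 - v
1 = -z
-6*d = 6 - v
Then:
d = v/6 - 1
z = -1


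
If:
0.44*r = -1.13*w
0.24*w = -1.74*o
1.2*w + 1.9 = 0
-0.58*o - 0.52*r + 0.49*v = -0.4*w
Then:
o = 0.22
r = 4.07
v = 5.87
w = -1.58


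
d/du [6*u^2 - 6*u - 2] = 12*u - 6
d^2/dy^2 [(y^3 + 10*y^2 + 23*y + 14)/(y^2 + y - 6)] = 8*(5*y^3 + 51*y^2 + 141*y + 149)/(y^6 + 3*y^5 - 15*y^4 - 35*y^3 + 90*y^2 + 108*y - 216)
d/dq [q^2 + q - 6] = 2*q + 1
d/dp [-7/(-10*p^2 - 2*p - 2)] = 7*(-10*p - 1)/(2*(5*p^2 + p + 1)^2)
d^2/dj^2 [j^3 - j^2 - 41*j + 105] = 6*j - 2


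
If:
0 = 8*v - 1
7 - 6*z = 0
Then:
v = 1/8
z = 7/6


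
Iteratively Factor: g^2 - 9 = (g + 3)*(g - 3)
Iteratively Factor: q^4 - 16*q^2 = (q)*(q^3 - 16*q) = q*(q - 4)*(q^2 + 4*q) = q^2*(q - 4)*(q + 4)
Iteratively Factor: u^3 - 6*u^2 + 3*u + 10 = (u - 2)*(u^2 - 4*u - 5) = (u - 2)*(u + 1)*(u - 5)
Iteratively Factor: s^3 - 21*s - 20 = (s + 4)*(s^2 - 4*s - 5) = (s - 5)*(s + 4)*(s + 1)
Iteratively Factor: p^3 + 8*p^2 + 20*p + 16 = (p + 2)*(p^2 + 6*p + 8) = (p + 2)*(p + 4)*(p + 2)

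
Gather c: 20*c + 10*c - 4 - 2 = 30*c - 6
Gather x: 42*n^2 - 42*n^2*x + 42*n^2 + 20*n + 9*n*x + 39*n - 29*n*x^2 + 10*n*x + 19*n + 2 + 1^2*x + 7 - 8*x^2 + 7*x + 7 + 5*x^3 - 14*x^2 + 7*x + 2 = 84*n^2 + 78*n + 5*x^3 + x^2*(-29*n - 22) + x*(-42*n^2 + 19*n + 15) + 18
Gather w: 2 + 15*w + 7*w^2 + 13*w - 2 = 7*w^2 + 28*w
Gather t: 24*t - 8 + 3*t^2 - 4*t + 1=3*t^2 + 20*t - 7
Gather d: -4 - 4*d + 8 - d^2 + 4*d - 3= 1 - d^2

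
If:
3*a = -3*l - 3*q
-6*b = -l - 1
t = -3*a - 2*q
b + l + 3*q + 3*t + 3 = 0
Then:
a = 25*t/47 + 38/47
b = 6*t/47 + 11/47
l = 36*t/47 + 19/47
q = -61*t/47 - 57/47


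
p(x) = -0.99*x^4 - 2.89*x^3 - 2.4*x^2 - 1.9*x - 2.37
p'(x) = -3.96*x^3 - 8.67*x^2 - 4.8*x - 1.9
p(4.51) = -734.45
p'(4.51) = -563.16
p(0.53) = -4.56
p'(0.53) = -7.47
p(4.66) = -822.65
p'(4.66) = -613.27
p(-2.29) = -3.12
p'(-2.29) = 11.18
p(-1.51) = -0.17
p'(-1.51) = -0.79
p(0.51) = -4.41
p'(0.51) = -7.13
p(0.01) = -2.39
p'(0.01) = -1.95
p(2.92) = -172.31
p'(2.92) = -188.43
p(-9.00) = -4568.25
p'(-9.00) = 2225.87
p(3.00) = -187.89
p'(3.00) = -201.25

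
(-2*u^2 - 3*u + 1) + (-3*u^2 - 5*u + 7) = -5*u^2 - 8*u + 8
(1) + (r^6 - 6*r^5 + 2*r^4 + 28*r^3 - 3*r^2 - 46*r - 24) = r^6 - 6*r^5 + 2*r^4 + 28*r^3 - 3*r^2 - 46*r - 23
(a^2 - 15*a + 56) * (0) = 0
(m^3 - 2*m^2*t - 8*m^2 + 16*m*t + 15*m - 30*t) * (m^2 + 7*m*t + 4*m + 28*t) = m^5 + 5*m^4*t - 4*m^4 - 14*m^3*t^2 - 20*m^3*t - 17*m^3 + 56*m^2*t^2 - 85*m^2*t + 60*m^2 + 238*m*t^2 + 300*m*t - 840*t^2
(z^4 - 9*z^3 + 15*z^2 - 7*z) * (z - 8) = z^5 - 17*z^4 + 87*z^3 - 127*z^2 + 56*z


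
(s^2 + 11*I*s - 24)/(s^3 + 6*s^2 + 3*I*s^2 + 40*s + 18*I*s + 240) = (s + 3*I)/(s^2 + s*(6 - 5*I) - 30*I)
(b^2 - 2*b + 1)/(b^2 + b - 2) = (b - 1)/(b + 2)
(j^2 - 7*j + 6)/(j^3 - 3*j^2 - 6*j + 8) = (j - 6)/(j^2 - 2*j - 8)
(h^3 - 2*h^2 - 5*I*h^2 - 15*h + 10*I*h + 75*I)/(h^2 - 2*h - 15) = h - 5*I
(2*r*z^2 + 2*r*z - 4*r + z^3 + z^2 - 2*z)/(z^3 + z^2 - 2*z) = (2*r + z)/z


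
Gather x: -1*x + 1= 1 - x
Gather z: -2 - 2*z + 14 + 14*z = 12*z + 12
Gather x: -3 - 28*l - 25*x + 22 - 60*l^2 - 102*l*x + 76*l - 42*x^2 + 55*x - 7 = -60*l^2 + 48*l - 42*x^2 + x*(30 - 102*l) + 12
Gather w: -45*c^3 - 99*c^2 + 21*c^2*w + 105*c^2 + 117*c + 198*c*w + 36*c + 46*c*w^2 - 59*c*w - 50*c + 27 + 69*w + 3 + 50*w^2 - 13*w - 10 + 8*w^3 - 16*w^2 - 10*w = -45*c^3 + 6*c^2 + 103*c + 8*w^3 + w^2*(46*c + 34) + w*(21*c^2 + 139*c + 46) + 20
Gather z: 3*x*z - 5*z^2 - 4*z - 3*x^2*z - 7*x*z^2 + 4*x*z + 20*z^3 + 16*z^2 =20*z^3 + z^2*(11 - 7*x) + z*(-3*x^2 + 7*x - 4)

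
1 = 1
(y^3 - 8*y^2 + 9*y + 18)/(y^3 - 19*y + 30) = (y^2 - 5*y - 6)/(y^2 + 3*y - 10)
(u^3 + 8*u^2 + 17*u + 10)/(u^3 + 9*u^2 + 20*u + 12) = (u + 5)/(u + 6)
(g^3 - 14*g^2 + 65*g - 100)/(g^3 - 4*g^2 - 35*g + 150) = (g - 4)/(g + 6)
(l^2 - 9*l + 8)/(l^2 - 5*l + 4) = (l - 8)/(l - 4)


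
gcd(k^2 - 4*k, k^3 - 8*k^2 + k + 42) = 1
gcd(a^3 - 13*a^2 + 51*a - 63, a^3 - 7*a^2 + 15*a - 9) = a^2 - 6*a + 9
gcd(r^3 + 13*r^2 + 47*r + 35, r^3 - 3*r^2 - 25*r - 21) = r + 1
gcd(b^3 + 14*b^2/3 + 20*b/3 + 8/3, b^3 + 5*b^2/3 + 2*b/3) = b + 2/3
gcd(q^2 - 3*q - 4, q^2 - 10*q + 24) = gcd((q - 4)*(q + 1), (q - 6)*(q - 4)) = q - 4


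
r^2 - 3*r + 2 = (r - 2)*(r - 1)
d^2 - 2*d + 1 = (d - 1)^2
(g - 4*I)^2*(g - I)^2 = g^4 - 10*I*g^3 - 33*g^2 + 40*I*g + 16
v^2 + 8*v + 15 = (v + 3)*(v + 5)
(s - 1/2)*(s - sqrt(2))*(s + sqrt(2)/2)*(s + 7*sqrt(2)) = s^4 - s^3/2 + 13*sqrt(2)*s^3/2 - 8*s^2 - 13*sqrt(2)*s^2/4 - 7*sqrt(2)*s + 4*s + 7*sqrt(2)/2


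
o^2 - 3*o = o*(o - 3)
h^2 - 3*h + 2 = (h - 2)*(h - 1)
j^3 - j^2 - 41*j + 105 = (j - 5)*(j - 3)*(j + 7)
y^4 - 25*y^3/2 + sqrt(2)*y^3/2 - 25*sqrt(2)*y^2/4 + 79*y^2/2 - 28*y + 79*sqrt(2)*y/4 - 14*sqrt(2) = (y - 8)*(y - 7/2)*(y - 1)*(y + sqrt(2)/2)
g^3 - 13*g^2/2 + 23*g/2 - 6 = (g - 4)*(g - 3/2)*(g - 1)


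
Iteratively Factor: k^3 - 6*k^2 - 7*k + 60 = (k - 5)*(k^2 - k - 12) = (k - 5)*(k - 4)*(k + 3)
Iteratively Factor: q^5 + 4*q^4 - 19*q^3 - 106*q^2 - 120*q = (q)*(q^4 + 4*q^3 - 19*q^2 - 106*q - 120) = q*(q + 3)*(q^3 + q^2 - 22*q - 40) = q*(q - 5)*(q + 3)*(q^2 + 6*q + 8) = q*(q - 5)*(q + 2)*(q + 3)*(q + 4)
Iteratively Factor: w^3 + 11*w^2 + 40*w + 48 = (w + 4)*(w^2 + 7*w + 12) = (w + 4)^2*(w + 3)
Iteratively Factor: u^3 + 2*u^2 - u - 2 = (u + 1)*(u^2 + u - 2) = (u - 1)*(u + 1)*(u + 2)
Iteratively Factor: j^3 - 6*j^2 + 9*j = (j - 3)*(j^2 - 3*j) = (j - 3)^2*(j)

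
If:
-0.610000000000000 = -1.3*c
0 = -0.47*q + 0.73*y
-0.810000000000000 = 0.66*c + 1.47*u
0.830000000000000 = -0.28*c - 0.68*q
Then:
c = 0.47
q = -1.41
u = -0.76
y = -0.91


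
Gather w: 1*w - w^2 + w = -w^2 + 2*w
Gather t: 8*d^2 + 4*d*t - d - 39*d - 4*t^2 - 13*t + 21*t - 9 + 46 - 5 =8*d^2 - 40*d - 4*t^2 + t*(4*d + 8) + 32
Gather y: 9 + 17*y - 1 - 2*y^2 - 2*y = -2*y^2 + 15*y + 8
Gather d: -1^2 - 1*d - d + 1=-2*d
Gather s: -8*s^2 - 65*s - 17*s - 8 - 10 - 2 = -8*s^2 - 82*s - 20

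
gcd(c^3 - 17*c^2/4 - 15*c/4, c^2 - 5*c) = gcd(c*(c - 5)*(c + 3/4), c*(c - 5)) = c^2 - 5*c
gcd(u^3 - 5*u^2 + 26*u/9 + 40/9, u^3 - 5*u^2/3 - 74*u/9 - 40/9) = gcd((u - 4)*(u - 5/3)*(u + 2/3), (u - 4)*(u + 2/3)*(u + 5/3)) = u^2 - 10*u/3 - 8/3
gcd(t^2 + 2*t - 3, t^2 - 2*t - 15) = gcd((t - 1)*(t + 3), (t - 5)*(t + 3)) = t + 3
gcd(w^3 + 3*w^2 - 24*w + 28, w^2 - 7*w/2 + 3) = w - 2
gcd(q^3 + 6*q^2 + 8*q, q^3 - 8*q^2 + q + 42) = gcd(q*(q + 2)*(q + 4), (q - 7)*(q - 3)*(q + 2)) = q + 2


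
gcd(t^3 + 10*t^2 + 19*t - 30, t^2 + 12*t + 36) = t + 6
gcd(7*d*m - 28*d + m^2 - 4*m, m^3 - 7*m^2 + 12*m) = m - 4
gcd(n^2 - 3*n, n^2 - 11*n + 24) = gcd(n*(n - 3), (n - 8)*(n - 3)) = n - 3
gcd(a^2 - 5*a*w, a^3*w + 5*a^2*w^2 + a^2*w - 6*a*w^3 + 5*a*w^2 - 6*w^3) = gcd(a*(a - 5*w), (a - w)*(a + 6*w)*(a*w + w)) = 1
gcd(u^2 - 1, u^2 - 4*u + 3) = u - 1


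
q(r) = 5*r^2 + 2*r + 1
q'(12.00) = 122.00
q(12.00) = 745.00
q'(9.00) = 92.00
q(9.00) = 424.00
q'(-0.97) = -7.70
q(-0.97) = 3.76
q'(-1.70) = -15.00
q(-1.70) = 12.05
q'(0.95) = 11.50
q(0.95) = 7.41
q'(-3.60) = -34.00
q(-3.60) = 58.60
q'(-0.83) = -6.30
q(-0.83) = 2.78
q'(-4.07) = -38.70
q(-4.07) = 75.68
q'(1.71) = 19.10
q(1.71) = 19.04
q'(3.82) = 40.20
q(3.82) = 81.60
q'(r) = 10*r + 2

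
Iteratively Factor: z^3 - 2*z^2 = (z - 2)*(z^2) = z*(z - 2)*(z)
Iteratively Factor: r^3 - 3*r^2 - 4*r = (r + 1)*(r^2 - 4*r) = (r - 4)*(r + 1)*(r)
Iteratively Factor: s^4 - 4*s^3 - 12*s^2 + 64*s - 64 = (s - 2)*(s^3 - 2*s^2 - 16*s + 32) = (s - 4)*(s - 2)*(s^2 + 2*s - 8) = (s - 4)*(s - 2)*(s + 4)*(s - 2)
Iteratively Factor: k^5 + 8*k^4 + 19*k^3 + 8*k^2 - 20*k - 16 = (k - 1)*(k^4 + 9*k^3 + 28*k^2 + 36*k + 16) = (k - 1)*(k + 4)*(k^3 + 5*k^2 + 8*k + 4) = (k - 1)*(k + 2)*(k + 4)*(k^2 + 3*k + 2) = (k - 1)*(k + 1)*(k + 2)*(k + 4)*(k + 2)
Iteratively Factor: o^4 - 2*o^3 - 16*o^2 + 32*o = (o - 4)*(o^3 + 2*o^2 - 8*o) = (o - 4)*(o + 4)*(o^2 - 2*o) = (o - 4)*(o - 2)*(o + 4)*(o)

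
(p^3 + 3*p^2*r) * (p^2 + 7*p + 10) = p^5 + 3*p^4*r + 7*p^4 + 21*p^3*r + 10*p^3 + 30*p^2*r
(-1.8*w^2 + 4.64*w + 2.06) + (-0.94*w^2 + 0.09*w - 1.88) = -2.74*w^2 + 4.73*w + 0.18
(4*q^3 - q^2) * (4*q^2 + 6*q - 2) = 16*q^5 + 20*q^4 - 14*q^3 + 2*q^2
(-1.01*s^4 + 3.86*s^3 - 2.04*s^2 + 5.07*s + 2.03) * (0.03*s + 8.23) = -0.0303*s^5 - 8.1965*s^4 + 31.7066*s^3 - 16.6371*s^2 + 41.787*s + 16.7069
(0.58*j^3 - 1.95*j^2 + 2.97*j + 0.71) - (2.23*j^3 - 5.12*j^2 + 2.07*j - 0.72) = -1.65*j^3 + 3.17*j^2 + 0.9*j + 1.43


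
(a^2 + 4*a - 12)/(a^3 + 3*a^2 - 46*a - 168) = (a - 2)/(a^2 - 3*a - 28)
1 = 1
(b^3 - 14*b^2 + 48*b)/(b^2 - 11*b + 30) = b*(b - 8)/(b - 5)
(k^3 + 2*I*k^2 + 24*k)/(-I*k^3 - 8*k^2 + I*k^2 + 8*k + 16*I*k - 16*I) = k*(I*k - 6)/(k^2 - k*(1 + 4*I) + 4*I)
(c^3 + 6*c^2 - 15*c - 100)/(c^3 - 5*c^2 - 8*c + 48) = (c^2 + 10*c + 25)/(c^2 - c - 12)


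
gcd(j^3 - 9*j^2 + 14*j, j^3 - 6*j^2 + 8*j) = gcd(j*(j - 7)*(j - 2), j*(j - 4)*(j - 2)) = j^2 - 2*j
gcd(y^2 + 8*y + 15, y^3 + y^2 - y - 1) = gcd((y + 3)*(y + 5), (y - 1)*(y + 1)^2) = 1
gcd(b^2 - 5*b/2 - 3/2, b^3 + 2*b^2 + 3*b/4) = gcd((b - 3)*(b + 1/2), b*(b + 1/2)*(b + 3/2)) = b + 1/2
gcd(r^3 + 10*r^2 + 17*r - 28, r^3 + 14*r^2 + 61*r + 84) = r^2 + 11*r + 28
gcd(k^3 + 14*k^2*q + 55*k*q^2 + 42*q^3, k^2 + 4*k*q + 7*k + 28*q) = 1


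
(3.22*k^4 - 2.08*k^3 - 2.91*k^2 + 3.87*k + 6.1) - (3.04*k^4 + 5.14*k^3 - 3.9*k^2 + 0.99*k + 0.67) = 0.18*k^4 - 7.22*k^3 + 0.99*k^2 + 2.88*k + 5.43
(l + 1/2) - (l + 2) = -3/2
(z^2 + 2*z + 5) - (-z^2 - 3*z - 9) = 2*z^2 + 5*z + 14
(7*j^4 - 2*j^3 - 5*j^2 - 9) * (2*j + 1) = 14*j^5 + 3*j^4 - 12*j^3 - 5*j^2 - 18*j - 9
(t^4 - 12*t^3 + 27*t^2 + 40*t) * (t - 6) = t^5 - 18*t^4 + 99*t^3 - 122*t^2 - 240*t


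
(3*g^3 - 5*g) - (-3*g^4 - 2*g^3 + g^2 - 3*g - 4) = 3*g^4 + 5*g^3 - g^2 - 2*g + 4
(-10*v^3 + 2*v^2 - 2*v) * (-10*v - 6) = 100*v^4 + 40*v^3 + 8*v^2 + 12*v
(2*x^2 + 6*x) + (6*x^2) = 8*x^2 + 6*x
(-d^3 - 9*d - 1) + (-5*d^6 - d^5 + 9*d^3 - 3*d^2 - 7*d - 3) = -5*d^6 - d^5 + 8*d^3 - 3*d^2 - 16*d - 4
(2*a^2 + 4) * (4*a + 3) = 8*a^3 + 6*a^2 + 16*a + 12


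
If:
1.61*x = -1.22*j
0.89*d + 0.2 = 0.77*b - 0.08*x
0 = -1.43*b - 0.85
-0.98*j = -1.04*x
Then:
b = -0.59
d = -0.74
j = 0.00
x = 0.00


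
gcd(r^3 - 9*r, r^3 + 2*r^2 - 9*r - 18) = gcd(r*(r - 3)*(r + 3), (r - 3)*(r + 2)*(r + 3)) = r^2 - 9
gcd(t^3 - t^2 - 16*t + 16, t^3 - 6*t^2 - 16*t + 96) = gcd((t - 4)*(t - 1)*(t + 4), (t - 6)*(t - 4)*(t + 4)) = t^2 - 16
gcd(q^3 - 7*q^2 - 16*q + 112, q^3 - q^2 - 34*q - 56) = q^2 - 3*q - 28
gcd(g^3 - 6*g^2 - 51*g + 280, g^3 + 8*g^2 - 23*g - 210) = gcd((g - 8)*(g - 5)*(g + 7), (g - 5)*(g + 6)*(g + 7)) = g^2 + 2*g - 35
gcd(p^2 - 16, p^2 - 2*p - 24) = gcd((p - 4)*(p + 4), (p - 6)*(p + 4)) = p + 4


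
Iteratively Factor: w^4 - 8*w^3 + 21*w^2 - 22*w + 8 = (w - 1)*(w^3 - 7*w^2 + 14*w - 8) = (w - 2)*(w - 1)*(w^2 - 5*w + 4) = (w - 2)*(w - 1)^2*(w - 4)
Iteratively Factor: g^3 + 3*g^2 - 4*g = (g - 1)*(g^2 + 4*g) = (g - 1)*(g + 4)*(g)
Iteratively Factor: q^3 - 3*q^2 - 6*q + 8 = (q - 1)*(q^2 - 2*q - 8) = (q - 1)*(q + 2)*(q - 4)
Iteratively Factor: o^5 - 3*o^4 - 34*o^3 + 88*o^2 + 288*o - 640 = (o + 4)*(o^4 - 7*o^3 - 6*o^2 + 112*o - 160) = (o - 2)*(o + 4)*(o^3 - 5*o^2 - 16*o + 80) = (o - 2)*(o + 4)^2*(o^2 - 9*o + 20) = (o - 5)*(o - 2)*(o + 4)^2*(o - 4)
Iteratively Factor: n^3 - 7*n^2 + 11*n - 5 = (n - 5)*(n^2 - 2*n + 1) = (n - 5)*(n - 1)*(n - 1)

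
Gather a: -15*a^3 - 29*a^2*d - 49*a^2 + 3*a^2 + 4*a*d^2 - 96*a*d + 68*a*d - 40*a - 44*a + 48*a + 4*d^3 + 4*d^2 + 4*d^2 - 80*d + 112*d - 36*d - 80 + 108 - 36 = -15*a^3 + a^2*(-29*d - 46) + a*(4*d^2 - 28*d - 36) + 4*d^3 + 8*d^2 - 4*d - 8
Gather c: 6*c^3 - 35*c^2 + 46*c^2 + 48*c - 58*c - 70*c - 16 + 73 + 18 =6*c^3 + 11*c^2 - 80*c + 75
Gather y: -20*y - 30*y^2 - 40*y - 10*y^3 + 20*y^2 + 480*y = -10*y^3 - 10*y^2 + 420*y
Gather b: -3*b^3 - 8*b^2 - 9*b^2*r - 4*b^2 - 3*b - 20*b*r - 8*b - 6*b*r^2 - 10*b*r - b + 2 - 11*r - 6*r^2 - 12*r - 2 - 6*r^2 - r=-3*b^3 + b^2*(-9*r - 12) + b*(-6*r^2 - 30*r - 12) - 12*r^2 - 24*r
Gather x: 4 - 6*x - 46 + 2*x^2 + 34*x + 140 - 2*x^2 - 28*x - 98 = 0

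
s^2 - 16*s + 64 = (s - 8)^2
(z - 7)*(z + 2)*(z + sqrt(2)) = z^3 - 5*z^2 + sqrt(2)*z^2 - 14*z - 5*sqrt(2)*z - 14*sqrt(2)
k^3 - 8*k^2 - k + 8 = (k - 8)*(k - 1)*(k + 1)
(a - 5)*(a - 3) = a^2 - 8*a + 15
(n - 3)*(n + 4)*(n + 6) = n^3 + 7*n^2 - 6*n - 72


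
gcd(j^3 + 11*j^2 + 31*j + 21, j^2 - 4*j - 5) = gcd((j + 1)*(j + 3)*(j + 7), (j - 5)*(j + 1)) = j + 1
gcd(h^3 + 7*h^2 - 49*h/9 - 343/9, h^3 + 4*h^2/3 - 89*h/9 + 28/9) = h - 7/3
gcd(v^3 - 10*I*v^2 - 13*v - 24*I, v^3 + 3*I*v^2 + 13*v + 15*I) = v^2 - 2*I*v + 3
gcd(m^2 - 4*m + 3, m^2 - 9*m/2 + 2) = 1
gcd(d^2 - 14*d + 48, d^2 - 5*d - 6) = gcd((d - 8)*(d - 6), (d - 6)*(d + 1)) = d - 6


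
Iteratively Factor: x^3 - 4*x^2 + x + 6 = (x - 3)*(x^2 - x - 2) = (x - 3)*(x - 2)*(x + 1)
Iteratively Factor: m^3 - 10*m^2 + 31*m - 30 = (m - 2)*(m^2 - 8*m + 15) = (m - 5)*(m - 2)*(m - 3)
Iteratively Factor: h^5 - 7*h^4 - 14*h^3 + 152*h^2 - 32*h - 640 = (h + 2)*(h^4 - 9*h^3 + 4*h^2 + 144*h - 320) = (h - 4)*(h + 2)*(h^3 - 5*h^2 - 16*h + 80) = (h - 5)*(h - 4)*(h + 2)*(h^2 - 16) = (h - 5)*(h - 4)^2*(h + 2)*(h + 4)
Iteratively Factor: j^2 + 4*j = (j)*(j + 4)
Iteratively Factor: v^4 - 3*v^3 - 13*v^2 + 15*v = (v)*(v^3 - 3*v^2 - 13*v + 15) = v*(v - 5)*(v^2 + 2*v - 3) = v*(v - 5)*(v - 1)*(v + 3)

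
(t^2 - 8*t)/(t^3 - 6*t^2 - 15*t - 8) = t/(t^2 + 2*t + 1)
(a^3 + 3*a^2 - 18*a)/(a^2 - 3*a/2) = 2*(a^2 + 3*a - 18)/(2*a - 3)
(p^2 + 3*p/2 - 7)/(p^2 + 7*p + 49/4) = 2*(p - 2)/(2*p + 7)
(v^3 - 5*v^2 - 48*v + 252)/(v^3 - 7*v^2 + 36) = (v^2 + v - 42)/(v^2 - v - 6)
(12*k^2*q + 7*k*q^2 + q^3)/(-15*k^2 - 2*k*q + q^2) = q*(4*k + q)/(-5*k + q)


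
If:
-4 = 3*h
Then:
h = -4/3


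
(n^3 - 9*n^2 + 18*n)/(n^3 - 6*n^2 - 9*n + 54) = n/(n + 3)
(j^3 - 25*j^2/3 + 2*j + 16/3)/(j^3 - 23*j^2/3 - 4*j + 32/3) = (3*j + 2)/(3*j + 4)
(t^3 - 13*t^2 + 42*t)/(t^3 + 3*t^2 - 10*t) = (t^2 - 13*t + 42)/(t^2 + 3*t - 10)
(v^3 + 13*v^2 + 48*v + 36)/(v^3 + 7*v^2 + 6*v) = (v + 6)/v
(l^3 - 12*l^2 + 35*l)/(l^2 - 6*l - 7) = l*(l - 5)/(l + 1)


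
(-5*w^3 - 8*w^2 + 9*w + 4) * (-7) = 35*w^3 + 56*w^2 - 63*w - 28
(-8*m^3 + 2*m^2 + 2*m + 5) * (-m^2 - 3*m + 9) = 8*m^5 + 22*m^4 - 80*m^3 + 7*m^2 + 3*m + 45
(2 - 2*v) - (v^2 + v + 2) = -v^2 - 3*v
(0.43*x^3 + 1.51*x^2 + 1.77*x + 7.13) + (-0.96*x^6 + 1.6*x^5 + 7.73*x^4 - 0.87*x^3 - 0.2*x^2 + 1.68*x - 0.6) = -0.96*x^6 + 1.6*x^5 + 7.73*x^4 - 0.44*x^3 + 1.31*x^2 + 3.45*x + 6.53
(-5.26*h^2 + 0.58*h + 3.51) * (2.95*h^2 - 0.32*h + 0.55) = -15.517*h^4 + 3.3942*h^3 + 7.2759*h^2 - 0.8042*h + 1.9305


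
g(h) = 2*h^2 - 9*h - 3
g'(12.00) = 39.00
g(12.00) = 177.00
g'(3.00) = 3.00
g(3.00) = -12.00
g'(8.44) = 24.76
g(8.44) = 63.51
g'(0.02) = -8.92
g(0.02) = -3.18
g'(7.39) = 20.56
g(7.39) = 39.71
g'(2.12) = -0.52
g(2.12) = -13.09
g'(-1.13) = -13.52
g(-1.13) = 9.72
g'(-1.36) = -14.44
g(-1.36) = 12.94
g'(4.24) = 7.96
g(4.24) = -5.20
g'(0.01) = -8.96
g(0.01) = -3.09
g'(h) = 4*h - 9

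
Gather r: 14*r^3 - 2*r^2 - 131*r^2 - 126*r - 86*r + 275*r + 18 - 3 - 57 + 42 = 14*r^3 - 133*r^2 + 63*r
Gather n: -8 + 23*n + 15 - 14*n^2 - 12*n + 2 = -14*n^2 + 11*n + 9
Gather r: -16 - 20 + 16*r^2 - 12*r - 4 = 16*r^2 - 12*r - 40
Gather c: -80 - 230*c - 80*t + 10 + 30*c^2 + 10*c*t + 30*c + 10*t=30*c^2 + c*(10*t - 200) - 70*t - 70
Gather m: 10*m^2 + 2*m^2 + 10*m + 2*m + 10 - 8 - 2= 12*m^2 + 12*m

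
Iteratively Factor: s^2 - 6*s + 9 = (s - 3)*(s - 3)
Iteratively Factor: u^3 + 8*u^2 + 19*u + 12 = (u + 1)*(u^2 + 7*u + 12) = (u + 1)*(u + 4)*(u + 3)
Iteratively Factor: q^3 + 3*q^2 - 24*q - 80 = (q - 5)*(q^2 + 8*q + 16) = (q - 5)*(q + 4)*(q + 4)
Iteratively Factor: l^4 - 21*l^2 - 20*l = (l + 1)*(l^3 - l^2 - 20*l) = (l - 5)*(l + 1)*(l^2 + 4*l) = (l - 5)*(l + 1)*(l + 4)*(l)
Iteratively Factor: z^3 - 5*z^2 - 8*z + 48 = (z - 4)*(z^2 - z - 12) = (z - 4)^2*(z + 3)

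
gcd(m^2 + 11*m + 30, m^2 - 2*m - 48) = m + 6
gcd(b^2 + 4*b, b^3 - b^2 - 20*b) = b^2 + 4*b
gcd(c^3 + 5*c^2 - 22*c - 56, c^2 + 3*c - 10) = 1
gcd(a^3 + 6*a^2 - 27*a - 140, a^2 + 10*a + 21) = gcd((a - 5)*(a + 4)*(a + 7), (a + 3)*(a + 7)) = a + 7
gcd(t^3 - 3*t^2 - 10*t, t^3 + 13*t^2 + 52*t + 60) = t + 2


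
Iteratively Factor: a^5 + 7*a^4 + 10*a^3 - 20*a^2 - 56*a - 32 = (a + 2)*(a^4 + 5*a^3 - 20*a - 16) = (a + 2)*(a + 4)*(a^3 + a^2 - 4*a - 4) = (a + 2)^2*(a + 4)*(a^2 - a - 2) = (a - 2)*(a + 2)^2*(a + 4)*(a + 1)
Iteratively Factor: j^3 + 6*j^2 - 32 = (j + 4)*(j^2 + 2*j - 8) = (j - 2)*(j + 4)*(j + 4)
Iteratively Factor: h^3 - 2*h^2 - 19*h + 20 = (h + 4)*(h^2 - 6*h + 5) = (h - 1)*(h + 4)*(h - 5)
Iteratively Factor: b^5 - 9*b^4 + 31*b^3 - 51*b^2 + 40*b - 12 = (b - 2)*(b^4 - 7*b^3 + 17*b^2 - 17*b + 6) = (b - 2)^2*(b^3 - 5*b^2 + 7*b - 3) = (b - 3)*(b - 2)^2*(b^2 - 2*b + 1) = (b - 3)*(b - 2)^2*(b - 1)*(b - 1)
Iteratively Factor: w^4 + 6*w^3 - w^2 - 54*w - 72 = (w + 3)*(w^3 + 3*w^2 - 10*w - 24) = (w - 3)*(w + 3)*(w^2 + 6*w + 8) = (w - 3)*(w + 3)*(w + 4)*(w + 2)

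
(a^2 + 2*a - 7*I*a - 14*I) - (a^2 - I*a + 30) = 2*a - 6*I*a - 30 - 14*I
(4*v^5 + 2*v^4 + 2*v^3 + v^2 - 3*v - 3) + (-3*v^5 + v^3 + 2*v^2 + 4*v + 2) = v^5 + 2*v^4 + 3*v^3 + 3*v^2 + v - 1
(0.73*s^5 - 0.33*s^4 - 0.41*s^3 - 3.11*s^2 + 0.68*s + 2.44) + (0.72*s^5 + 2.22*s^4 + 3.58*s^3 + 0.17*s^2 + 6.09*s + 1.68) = 1.45*s^5 + 1.89*s^4 + 3.17*s^3 - 2.94*s^2 + 6.77*s + 4.12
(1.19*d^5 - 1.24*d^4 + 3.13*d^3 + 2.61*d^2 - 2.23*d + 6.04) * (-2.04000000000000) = -2.4276*d^5 + 2.5296*d^4 - 6.3852*d^3 - 5.3244*d^2 + 4.5492*d - 12.3216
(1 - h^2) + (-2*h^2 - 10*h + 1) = -3*h^2 - 10*h + 2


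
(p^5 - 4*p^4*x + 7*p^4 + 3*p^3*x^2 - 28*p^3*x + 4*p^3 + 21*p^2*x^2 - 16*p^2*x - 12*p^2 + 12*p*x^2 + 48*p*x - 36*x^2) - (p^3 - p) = p^5 - 4*p^4*x + 7*p^4 + 3*p^3*x^2 - 28*p^3*x + 3*p^3 + 21*p^2*x^2 - 16*p^2*x - 12*p^2 + 12*p*x^2 + 48*p*x + p - 36*x^2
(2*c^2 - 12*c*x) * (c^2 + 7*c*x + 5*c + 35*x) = 2*c^4 + 2*c^3*x + 10*c^3 - 84*c^2*x^2 + 10*c^2*x - 420*c*x^2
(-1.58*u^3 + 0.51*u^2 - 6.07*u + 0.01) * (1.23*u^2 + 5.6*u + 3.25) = -1.9434*u^5 - 8.2207*u^4 - 9.7451*u^3 - 32.3222*u^2 - 19.6715*u + 0.0325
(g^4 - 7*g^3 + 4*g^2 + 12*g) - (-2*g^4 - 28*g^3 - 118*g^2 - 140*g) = 3*g^4 + 21*g^3 + 122*g^2 + 152*g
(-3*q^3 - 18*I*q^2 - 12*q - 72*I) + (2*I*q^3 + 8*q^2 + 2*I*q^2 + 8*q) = -3*q^3 + 2*I*q^3 + 8*q^2 - 16*I*q^2 - 4*q - 72*I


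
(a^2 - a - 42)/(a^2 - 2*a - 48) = (a - 7)/(a - 8)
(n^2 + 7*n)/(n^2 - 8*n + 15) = n*(n + 7)/(n^2 - 8*n + 15)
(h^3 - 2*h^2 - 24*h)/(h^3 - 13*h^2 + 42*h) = (h + 4)/(h - 7)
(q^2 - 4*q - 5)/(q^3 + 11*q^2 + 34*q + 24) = (q - 5)/(q^2 + 10*q + 24)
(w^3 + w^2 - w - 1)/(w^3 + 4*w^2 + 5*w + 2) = (w - 1)/(w + 2)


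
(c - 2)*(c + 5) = c^2 + 3*c - 10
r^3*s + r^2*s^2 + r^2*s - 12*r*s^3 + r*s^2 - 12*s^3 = (r - 3*s)*(r + 4*s)*(r*s + s)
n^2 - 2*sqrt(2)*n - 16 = (n - 4*sqrt(2))*(n + 2*sqrt(2))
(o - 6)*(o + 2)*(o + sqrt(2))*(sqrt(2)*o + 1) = sqrt(2)*o^4 - 4*sqrt(2)*o^3 + 3*o^3 - 11*sqrt(2)*o^2 - 12*o^2 - 36*o - 4*sqrt(2)*o - 12*sqrt(2)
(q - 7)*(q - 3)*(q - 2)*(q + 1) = q^4 - 11*q^3 + 29*q^2 - q - 42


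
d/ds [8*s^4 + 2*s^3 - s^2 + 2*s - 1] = 32*s^3 + 6*s^2 - 2*s + 2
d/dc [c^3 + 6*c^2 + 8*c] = 3*c^2 + 12*c + 8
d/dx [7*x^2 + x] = 14*x + 1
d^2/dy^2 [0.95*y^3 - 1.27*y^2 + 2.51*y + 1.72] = 5.7*y - 2.54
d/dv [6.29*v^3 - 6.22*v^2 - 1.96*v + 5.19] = 18.87*v^2 - 12.44*v - 1.96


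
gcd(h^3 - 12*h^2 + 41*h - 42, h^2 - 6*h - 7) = h - 7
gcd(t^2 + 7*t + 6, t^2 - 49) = 1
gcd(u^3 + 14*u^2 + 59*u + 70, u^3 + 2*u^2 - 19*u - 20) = u + 5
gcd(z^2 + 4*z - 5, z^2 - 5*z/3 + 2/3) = z - 1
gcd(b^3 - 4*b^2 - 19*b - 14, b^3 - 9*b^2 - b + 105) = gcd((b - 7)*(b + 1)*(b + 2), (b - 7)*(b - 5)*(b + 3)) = b - 7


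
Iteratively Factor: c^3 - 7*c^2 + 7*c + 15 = (c - 5)*(c^2 - 2*c - 3) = (c - 5)*(c - 3)*(c + 1)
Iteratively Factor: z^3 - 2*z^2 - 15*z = (z)*(z^2 - 2*z - 15) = z*(z - 5)*(z + 3)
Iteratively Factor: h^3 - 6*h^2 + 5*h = (h)*(h^2 - 6*h + 5) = h*(h - 5)*(h - 1)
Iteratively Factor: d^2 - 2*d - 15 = (d + 3)*(d - 5)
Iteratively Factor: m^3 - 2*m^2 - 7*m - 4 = (m + 1)*(m^2 - 3*m - 4) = (m + 1)^2*(m - 4)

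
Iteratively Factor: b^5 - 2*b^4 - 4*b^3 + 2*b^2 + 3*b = (b + 1)*(b^4 - 3*b^3 - b^2 + 3*b) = (b + 1)^2*(b^3 - 4*b^2 + 3*b) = b*(b + 1)^2*(b^2 - 4*b + 3) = b*(b - 3)*(b + 1)^2*(b - 1)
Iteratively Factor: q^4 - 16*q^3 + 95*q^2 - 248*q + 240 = (q - 4)*(q^3 - 12*q^2 + 47*q - 60) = (q - 4)^2*(q^2 - 8*q + 15) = (q - 5)*(q - 4)^2*(q - 3)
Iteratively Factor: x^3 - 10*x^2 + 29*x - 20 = (x - 4)*(x^2 - 6*x + 5) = (x - 4)*(x - 1)*(x - 5)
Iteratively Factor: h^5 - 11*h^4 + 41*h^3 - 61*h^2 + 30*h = (h - 3)*(h^4 - 8*h^3 + 17*h^2 - 10*h) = (h - 5)*(h - 3)*(h^3 - 3*h^2 + 2*h) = (h - 5)*(h - 3)*(h - 1)*(h^2 - 2*h) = (h - 5)*(h - 3)*(h - 2)*(h - 1)*(h)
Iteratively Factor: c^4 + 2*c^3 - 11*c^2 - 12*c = (c - 3)*(c^3 + 5*c^2 + 4*c) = c*(c - 3)*(c^2 + 5*c + 4) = c*(c - 3)*(c + 4)*(c + 1)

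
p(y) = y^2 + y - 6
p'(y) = 2*y + 1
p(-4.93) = 13.37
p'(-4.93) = -8.86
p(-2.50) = -2.25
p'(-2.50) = -4.00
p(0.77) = -4.64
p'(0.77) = 2.54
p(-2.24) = -3.22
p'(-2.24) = -3.48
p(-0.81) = -6.15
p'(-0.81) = -0.62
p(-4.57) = 10.31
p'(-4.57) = -8.14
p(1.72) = -1.32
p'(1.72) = 4.44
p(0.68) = -4.86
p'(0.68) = 2.36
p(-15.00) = 204.00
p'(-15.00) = -29.00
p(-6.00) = 24.00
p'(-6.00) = -11.00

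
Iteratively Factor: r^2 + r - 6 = (r + 3)*(r - 2)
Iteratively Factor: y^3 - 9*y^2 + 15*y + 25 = (y - 5)*(y^2 - 4*y - 5) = (y - 5)^2*(y + 1)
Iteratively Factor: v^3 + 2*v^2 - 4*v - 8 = (v + 2)*(v^2 - 4) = (v + 2)^2*(v - 2)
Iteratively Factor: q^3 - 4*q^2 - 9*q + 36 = (q - 3)*(q^2 - q - 12) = (q - 4)*(q - 3)*(q + 3)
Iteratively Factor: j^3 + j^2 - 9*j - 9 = (j + 1)*(j^2 - 9) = (j - 3)*(j + 1)*(j + 3)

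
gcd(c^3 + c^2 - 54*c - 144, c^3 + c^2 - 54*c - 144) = c^3 + c^2 - 54*c - 144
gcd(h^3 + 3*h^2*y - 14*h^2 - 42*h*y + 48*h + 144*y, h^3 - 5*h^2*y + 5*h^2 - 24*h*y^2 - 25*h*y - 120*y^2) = h + 3*y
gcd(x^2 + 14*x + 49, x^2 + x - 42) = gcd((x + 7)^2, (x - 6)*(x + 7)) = x + 7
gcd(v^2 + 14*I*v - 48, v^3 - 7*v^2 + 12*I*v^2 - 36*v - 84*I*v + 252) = v + 6*I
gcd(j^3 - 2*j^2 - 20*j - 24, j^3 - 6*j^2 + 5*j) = 1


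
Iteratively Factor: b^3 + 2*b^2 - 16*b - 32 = (b - 4)*(b^2 + 6*b + 8) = (b - 4)*(b + 2)*(b + 4)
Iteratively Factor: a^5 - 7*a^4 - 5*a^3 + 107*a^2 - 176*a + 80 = (a + 4)*(a^4 - 11*a^3 + 39*a^2 - 49*a + 20) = (a - 1)*(a + 4)*(a^3 - 10*a^2 + 29*a - 20) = (a - 4)*(a - 1)*(a + 4)*(a^2 - 6*a + 5) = (a - 5)*(a - 4)*(a - 1)*(a + 4)*(a - 1)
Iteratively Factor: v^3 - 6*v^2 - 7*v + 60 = (v + 3)*(v^2 - 9*v + 20) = (v - 5)*(v + 3)*(v - 4)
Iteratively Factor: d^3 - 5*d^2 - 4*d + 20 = (d + 2)*(d^2 - 7*d + 10) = (d - 2)*(d + 2)*(d - 5)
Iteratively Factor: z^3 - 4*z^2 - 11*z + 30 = (z - 5)*(z^2 + z - 6) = (z - 5)*(z + 3)*(z - 2)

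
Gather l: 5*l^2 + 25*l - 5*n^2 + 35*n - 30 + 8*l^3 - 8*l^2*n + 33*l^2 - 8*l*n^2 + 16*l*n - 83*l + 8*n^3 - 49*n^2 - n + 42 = 8*l^3 + l^2*(38 - 8*n) + l*(-8*n^2 + 16*n - 58) + 8*n^3 - 54*n^2 + 34*n + 12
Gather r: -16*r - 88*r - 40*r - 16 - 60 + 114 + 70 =108 - 144*r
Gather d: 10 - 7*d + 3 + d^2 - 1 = d^2 - 7*d + 12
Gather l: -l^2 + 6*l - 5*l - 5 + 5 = -l^2 + l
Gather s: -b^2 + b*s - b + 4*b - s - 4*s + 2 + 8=-b^2 + 3*b + s*(b - 5) + 10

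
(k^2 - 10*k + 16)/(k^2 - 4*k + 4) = (k - 8)/(k - 2)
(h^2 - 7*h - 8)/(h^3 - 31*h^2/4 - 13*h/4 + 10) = 4*(h + 1)/(4*h^2 + h - 5)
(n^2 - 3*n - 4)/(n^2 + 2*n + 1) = (n - 4)/(n + 1)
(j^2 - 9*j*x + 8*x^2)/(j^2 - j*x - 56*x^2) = (j - x)/(j + 7*x)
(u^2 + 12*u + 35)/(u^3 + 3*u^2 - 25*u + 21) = (u + 5)/(u^2 - 4*u + 3)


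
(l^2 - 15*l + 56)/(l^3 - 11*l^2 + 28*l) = (l - 8)/(l*(l - 4))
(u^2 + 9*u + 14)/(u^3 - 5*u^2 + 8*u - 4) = (u^2 + 9*u + 14)/(u^3 - 5*u^2 + 8*u - 4)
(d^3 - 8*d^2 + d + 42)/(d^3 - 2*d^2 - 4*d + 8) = (d^2 - 10*d + 21)/(d^2 - 4*d + 4)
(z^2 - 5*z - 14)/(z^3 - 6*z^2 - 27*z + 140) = (z + 2)/(z^2 + z - 20)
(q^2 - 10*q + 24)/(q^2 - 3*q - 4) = (q - 6)/(q + 1)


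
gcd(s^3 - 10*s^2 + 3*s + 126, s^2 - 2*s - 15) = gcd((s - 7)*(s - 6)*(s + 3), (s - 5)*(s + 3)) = s + 3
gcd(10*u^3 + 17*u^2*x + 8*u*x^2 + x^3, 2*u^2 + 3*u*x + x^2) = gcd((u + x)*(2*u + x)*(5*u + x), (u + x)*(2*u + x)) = 2*u^2 + 3*u*x + x^2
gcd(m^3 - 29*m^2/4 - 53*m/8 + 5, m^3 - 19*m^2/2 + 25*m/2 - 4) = m^2 - 17*m/2 + 4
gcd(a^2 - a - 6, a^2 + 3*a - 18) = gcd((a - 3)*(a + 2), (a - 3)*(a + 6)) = a - 3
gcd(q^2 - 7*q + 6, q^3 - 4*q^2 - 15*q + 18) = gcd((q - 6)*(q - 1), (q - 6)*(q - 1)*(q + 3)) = q^2 - 7*q + 6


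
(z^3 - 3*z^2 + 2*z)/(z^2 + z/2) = 2*(z^2 - 3*z + 2)/(2*z + 1)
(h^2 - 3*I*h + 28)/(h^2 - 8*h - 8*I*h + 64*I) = (h^2 - 3*I*h + 28)/(h^2 - 8*h - 8*I*h + 64*I)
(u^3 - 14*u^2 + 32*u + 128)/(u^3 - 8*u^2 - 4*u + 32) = (u - 8)/(u - 2)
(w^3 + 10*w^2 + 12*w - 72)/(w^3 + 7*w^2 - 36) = (w + 6)/(w + 3)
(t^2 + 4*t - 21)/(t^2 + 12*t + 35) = (t - 3)/(t + 5)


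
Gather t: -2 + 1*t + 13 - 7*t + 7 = 18 - 6*t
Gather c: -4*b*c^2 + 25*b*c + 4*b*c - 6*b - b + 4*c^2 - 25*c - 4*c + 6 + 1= -7*b + c^2*(4 - 4*b) + c*(29*b - 29) + 7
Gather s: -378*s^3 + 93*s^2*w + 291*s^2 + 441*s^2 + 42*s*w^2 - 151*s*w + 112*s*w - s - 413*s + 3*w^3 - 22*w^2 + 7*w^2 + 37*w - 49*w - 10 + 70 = -378*s^3 + s^2*(93*w + 732) + s*(42*w^2 - 39*w - 414) + 3*w^3 - 15*w^2 - 12*w + 60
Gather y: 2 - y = 2 - y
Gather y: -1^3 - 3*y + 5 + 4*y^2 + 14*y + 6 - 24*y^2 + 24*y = -20*y^2 + 35*y + 10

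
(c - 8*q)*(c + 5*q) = c^2 - 3*c*q - 40*q^2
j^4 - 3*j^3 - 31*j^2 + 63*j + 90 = (j - 6)*(j - 3)*(j + 1)*(j + 5)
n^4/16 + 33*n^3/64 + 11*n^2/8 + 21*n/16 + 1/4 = (n/4 + 1/2)*(n/4 + 1)*(n + 1/4)*(n + 2)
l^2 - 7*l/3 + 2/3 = (l - 2)*(l - 1/3)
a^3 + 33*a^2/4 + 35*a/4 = a*(a + 5/4)*(a + 7)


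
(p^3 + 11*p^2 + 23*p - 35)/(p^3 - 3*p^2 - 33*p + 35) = (p + 7)/(p - 7)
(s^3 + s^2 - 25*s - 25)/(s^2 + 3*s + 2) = (s^2 - 25)/(s + 2)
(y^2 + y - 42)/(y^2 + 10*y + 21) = (y - 6)/(y + 3)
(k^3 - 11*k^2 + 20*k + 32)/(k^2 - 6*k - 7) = (k^2 - 12*k + 32)/(k - 7)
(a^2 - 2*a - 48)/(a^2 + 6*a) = (a - 8)/a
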